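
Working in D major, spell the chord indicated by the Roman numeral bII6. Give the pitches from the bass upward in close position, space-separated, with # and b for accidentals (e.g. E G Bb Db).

G Bb Eb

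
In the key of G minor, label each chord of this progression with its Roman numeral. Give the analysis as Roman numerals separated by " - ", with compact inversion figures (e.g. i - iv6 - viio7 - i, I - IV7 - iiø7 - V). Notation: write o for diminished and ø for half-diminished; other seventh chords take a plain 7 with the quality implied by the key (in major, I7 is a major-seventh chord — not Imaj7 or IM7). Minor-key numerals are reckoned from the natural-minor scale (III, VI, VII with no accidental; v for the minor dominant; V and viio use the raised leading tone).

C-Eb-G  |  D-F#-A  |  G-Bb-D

C-Eb-G has root C, degree 4 in G minor, so iv.
D-F#-A: root D is the dominant; major triad there is V.
G-Bb-D: root G is the tonic; minor triad there is i.

iv - V - i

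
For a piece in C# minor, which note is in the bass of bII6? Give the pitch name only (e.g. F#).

F#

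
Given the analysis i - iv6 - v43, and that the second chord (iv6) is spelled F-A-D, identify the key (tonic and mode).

iv6 is given as F-A-D — a minor triad with root D.
iv6 on D implies D is the subdominant; that puts the tonic at A, and the lowercase numeral fits minor mode.

A minor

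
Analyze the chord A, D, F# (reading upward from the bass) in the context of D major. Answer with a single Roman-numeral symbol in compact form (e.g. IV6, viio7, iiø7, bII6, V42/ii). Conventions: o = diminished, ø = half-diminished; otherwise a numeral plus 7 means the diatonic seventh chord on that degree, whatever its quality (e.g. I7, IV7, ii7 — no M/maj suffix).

I64

The pitches D-F#-A form a major triad rooted on D.
In D major, D is the tonic; the diatonic major triad there is I.
With A in the bass the chord is in second inversion, so the figured bass is 64.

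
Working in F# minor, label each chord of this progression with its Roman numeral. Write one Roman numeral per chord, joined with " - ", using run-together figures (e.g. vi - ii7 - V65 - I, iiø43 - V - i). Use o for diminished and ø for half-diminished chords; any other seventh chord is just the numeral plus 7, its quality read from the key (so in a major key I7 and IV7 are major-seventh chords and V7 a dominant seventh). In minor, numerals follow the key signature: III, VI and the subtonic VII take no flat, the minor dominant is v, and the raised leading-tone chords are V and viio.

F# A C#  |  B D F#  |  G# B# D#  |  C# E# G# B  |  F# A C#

F#-A-C# has root F#, degree 1 in F# minor, so i.
B-D-F# has root B, degree 4 in F# minor, so iv.
G#-B#-D#: a major triad on G#, the applied dominant of V → V/V.
C#-E#-G#-B has root C#, degree 5 in F# minor, so V7.
F#-A-C# has root F#, degree 1 in F# minor, so i.

i - iv - V/V - V7 - i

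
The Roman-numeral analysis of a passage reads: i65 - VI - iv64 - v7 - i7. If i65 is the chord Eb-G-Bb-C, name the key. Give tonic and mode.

C minor

i65 is given as Eb-G-Bb-C — a minor seventh chord with root C.
If C is scale degree 1 and the mode makes that degree carry a minor seventh chord, the tonic is C and the mode is minor.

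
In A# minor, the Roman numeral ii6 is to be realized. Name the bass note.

D#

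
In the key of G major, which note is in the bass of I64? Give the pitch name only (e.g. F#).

I in G major has root G; the chord is G-B-D.
The figure 64 means second inversion — the fifth is in the bass.

D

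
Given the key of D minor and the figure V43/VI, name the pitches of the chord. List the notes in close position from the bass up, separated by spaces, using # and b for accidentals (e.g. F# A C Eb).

C Eb F A

V43/VI is a secondary dominant — the dominant seventh of VI. VI in D minor is Bb, so the applied chord's root is F, a perfect fifth above.
Building a dominant seventh chord on F gives F-A-C-Eb.
With the 43 figure the chord is in second inversion; from the bass C upward in close position it reads C-Eb-F-A.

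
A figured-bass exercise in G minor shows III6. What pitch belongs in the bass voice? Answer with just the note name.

D

III in G minor has root Bb; the chord is Bb-D-F.
The figure 6 means first inversion — the third is in the bass.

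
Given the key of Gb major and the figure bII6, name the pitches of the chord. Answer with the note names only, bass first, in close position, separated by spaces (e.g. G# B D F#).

Cb Ebb Abb

bII6 is the Neapolitan sixth — a major triad on the lowered second degree, here in its customary first inversion. In Gb major that root is Abb.
So the chord is Abb-Cb-Ebb.
The figured bass 6 indicates first inversion, placing the third (Cb) in the bass: Cb-Ebb-Abb.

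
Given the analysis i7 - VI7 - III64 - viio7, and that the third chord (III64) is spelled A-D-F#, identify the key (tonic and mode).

III64 is given as A-D-F# — a major triad with root D.
III64 on D implies D is the mediant; that puts the tonic at B, and the uppercase numeral fits minor mode.

B minor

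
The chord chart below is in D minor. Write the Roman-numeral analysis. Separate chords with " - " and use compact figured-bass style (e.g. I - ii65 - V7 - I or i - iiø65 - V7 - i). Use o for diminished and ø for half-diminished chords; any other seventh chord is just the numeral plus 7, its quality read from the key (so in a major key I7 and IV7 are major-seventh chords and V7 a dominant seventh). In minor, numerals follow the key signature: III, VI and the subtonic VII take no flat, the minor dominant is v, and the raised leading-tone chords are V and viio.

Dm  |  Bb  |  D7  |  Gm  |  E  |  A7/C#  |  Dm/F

i - VI - V7/iv - iv - V/V - V65 - i6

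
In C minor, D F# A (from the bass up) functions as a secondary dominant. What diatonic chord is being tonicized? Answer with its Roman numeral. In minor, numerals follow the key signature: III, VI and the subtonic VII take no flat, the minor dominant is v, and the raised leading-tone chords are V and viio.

The chord is a major triad on D.
A dominant resolves down a perfect fifth: D → G. In C minor, G is scale degree 5, i.e. V.

V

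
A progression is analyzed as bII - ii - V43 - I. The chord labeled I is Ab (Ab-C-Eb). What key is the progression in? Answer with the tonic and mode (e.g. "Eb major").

Ab major

The anchor chord is a major triad on Ab, labeled I.
If Ab is scale degree 1 and the mode makes that degree carry a major triad, the tonic is Ab and the mode is major.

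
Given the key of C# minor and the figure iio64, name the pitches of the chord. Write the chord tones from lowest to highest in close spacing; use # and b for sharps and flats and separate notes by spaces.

In C# minor, scale degree 2 is D#, and the diatonic chord built there is a diminished triad.
That chord is spelled D#-F#-A.
With the 64 figure the chord is in second inversion; from the bass A upward in close position it reads A-D#-F#.

A D# F#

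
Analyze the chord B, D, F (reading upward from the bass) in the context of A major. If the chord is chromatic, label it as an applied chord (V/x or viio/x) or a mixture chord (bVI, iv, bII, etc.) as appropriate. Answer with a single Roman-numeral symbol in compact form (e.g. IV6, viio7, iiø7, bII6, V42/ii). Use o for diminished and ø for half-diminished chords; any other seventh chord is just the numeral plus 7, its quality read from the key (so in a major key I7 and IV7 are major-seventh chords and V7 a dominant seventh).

iio

Stacked in thirds the chord is B-D-F: a diminished triad on B.
B is the second degree of A major. This is the diminished supertonic triad, borrowed from the parallel minor.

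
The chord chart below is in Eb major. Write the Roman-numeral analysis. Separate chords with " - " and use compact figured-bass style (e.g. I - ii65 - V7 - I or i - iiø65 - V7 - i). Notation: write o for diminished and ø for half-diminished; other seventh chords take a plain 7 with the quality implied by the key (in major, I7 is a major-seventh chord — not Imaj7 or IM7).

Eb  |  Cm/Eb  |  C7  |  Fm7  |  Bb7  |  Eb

I - vi6 - V7/ii - ii7 - V7 - I

Eb: major triad on Eb = scale degree 1 → I.
Cm/Eb: minor triad on C = scale degree 6 → vi6.
C7: a dominant seventh chord on C, the applied dominant of ii → V7/ii.
Fm7: minor seventh chord on F = scale degree 2 → ii7.
Bb7: dominant seventh chord on Bb = scale degree 5 → V7.
Eb has root Eb, degree 1 in Eb major, so I.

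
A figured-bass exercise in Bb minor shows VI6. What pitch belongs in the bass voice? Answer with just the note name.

Bb

VI in Bb minor has root Gb; the chord is Gb-Bb-Db.
The figure 6 means first inversion — the third is in the bass.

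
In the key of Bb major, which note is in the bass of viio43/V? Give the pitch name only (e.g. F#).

The applied chord viio43/V is rooted on E: E-G-Bb-Db.
The figure 43 means second inversion — the fifth is in the bass.

Bb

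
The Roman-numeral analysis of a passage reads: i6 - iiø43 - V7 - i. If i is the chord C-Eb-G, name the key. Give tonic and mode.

C minor

The anchor chord is a minor triad on C, labeled i.
If C is scale degree 1 and the mode makes that degree carry a minor triad, the tonic is C and the mode is minor.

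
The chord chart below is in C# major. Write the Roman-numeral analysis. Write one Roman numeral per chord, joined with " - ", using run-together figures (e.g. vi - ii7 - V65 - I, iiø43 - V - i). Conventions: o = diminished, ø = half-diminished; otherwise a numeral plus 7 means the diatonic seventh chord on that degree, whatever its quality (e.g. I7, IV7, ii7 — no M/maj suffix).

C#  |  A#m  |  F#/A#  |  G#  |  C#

C#: major triad on C# = scale degree 1 → I.
A#m has root A#, degree 6 in C# major, so vi.
F#/A# has root F#, degree 4 in C# major, so IV6.
G#: major triad on G# = scale degree 5 → V.
C# has root C#, degree 1 in C# major, so I.

I - vi - IV6 - V - I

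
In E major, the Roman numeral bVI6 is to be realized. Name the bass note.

E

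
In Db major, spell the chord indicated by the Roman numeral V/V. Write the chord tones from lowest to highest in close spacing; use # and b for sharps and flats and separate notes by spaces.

The slash means an applied dominant: we want the dominant of V. In Db major, V is Ab major, and its dominant is built on Eb.
Building a major triad on Eb gives Eb-G-Bb.

Eb G Bb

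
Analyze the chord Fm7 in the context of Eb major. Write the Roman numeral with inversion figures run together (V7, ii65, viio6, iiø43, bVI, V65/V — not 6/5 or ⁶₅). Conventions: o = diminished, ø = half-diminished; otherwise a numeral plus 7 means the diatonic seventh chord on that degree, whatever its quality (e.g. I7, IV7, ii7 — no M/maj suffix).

ii7

The pitches F-Ab-C-Eb form a minor seventh chord rooted on F.
In Eb major, F is the supertonic; the diatonic minor seventh chord there is ii7.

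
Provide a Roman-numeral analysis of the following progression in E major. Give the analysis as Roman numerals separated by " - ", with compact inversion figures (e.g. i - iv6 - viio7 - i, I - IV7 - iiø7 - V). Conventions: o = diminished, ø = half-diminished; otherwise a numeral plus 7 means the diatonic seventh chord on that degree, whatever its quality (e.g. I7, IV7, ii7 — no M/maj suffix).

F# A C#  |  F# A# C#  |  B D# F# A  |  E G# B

F#-A-C#: root F# is the supertonic; minor triad there is ii.
F#-A#-C#: chromatic; F# is V of V, so V/V.
B-D#-F#-A has root B, degree 5 in E major, so V7.
E-G#-B has root E, degree 1 in E major, so I.

ii - V/V - V7 - I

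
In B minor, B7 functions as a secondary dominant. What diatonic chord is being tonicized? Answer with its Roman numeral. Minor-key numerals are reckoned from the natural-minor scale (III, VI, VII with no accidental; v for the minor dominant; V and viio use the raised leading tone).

The chord is a dominant seventh chord on B.
A dominant resolves down a perfect fifth: B → E. In B minor, E is scale degree 4, i.e. iv.

iv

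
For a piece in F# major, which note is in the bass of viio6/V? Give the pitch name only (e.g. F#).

D#

The applied chord viio6/V is rooted on B#: B#-D#-F#.
The figure 6 means first inversion — the third is in the bass.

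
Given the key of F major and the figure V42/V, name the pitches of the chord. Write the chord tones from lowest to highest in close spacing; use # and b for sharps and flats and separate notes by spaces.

The slash means an applied dominant: we want the dominant of V. In F major, V is C major, and its dominant is built on G.
Building a dominant seventh chord on G gives G-B-D-F.
With the 42 figure the chord is in third inversion; from the bass F upward in close position it reads F-G-B-D.

F G B D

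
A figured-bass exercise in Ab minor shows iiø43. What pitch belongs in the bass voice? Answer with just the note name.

Fb

iiø in Ab minor has root Bb; the chord is Bb-Db-Fb-Ab.
The figure 43 means second inversion — the fifth is in the bass.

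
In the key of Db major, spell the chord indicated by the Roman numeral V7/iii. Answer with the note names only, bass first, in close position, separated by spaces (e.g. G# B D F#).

C E G Bb

The slash means an applied dominant: we want the dominant of iii. In Db major, iii is F minor, and its dominant is built on C.
Building a dominant seventh chord on C gives C-E-G-Bb.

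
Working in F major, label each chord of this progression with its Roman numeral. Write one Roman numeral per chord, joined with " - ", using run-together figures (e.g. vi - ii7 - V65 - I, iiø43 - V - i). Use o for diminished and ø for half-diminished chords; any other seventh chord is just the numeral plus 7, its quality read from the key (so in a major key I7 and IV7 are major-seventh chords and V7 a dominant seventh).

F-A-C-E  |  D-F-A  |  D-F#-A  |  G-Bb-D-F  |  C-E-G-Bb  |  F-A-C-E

I7 - vi - V/ii - ii7 - V7 - I7

F-A-C-E has root F, degree 1 in F major, so I7.
D-F-A: root D is the submediant; minor triad there is vi.
D-F#-A is the secondary dominant of ii (major triad on D): V/ii.
G-Bb-D-F: minor seventh chord on G = scale degree 2 → ii7.
C-E-G-Bb: root C is the dominant; dominant seventh chord there is V7.
F-A-C-E has root F, degree 1 in F major, so I7.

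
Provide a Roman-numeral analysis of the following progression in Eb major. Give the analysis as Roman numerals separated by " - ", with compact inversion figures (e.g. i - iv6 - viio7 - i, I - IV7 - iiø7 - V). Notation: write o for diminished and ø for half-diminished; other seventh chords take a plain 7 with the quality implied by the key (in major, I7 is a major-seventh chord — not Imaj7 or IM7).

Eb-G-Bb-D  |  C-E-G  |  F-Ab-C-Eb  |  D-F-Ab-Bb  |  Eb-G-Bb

Eb-G-Bb-D has root Eb, degree 1 in Eb major, so I7.
C-E-G is the secondary dominant of ii (major triad on C): V/ii.
F-Ab-C-Eb has root F, degree 2 in Eb major, so ii7.
D-F-Ab-Bb: dominant seventh chord on Bb = scale degree 5 → V65.
Eb-G-Bb has root Eb, degree 1 in Eb major, so I.

I7 - V/ii - ii7 - V65 - I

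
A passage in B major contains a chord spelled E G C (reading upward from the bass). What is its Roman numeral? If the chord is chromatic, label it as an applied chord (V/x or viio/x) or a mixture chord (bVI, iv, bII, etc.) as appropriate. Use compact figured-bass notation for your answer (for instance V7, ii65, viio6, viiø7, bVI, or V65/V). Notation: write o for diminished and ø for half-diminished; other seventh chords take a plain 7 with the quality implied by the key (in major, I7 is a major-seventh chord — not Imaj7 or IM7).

bII6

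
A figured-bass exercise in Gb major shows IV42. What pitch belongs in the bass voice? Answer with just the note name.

Bb

IV in Gb major has root Cb; the chord is Cb-Eb-Gb-Bb.
The figure 42 means third inversion — the seventh is in the bass.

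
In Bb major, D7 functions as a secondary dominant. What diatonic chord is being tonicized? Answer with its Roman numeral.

The chord is a dominant seventh chord on D.
A dominant resolves down a perfect fifth: D → G. In Bb major, G is scale degree 6, i.e. vi.

vi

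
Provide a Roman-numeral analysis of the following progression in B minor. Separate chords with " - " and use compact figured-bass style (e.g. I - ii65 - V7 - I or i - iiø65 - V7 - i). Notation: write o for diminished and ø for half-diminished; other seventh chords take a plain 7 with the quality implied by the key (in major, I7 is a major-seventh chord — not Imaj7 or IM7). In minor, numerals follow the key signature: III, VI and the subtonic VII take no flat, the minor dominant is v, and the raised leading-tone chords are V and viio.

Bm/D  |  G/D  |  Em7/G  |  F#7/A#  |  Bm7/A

i6 - VI64 - iv65 - V65 - i42

Bm/D: minor triad on B = scale degree 1 → i6.
G/D: major triad on G = scale degree 6 → VI64.
Em7/G: root E is the subdominant; minor seventh chord there is iv65.
F#7/A#: dominant seventh chord on F# = scale degree 5 → V65.
Bm7/A: minor seventh chord on B = scale degree 1 → i42.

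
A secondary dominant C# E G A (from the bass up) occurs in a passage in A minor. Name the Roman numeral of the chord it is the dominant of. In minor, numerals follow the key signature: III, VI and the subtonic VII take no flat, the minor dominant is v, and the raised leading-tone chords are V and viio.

The chord is a dominant seventh chord on A.
A dominant resolves down a perfect fifth: A → D. In A minor, D is scale degree 4, i.e. iv.

iv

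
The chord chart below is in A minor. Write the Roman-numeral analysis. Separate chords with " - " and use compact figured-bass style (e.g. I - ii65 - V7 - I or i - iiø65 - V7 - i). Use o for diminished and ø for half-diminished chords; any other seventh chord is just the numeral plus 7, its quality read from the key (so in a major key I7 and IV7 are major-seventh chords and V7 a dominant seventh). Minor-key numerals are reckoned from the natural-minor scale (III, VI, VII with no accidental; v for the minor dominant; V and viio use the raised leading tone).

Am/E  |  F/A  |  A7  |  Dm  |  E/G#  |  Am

i64 - VI6 - V7/iv - iv - V6 - i

Am/E has root A, degree 1 in A minor, so i64.
F/A has root F, degree 6 in A minor, so VI6.
A7: chromatic; A is V of iv, so V7/iv.
Dm: minor triad on D = scale degree 4 → iv.
E/G#: root E is the dominant; major triad there is V6.
Am: root A is the tonic; minor triad there is i.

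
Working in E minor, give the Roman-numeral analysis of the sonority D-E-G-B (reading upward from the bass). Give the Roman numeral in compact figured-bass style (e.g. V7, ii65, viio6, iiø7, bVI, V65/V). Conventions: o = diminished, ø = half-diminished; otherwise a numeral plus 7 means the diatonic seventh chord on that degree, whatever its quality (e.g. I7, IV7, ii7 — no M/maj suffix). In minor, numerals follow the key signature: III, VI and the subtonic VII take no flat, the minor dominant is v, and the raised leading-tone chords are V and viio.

i42

The pitches E-G-B-D form a minor seventh chord rooted on E.
In E minor, E is the tonic; the diatonic minor seventh chord there is i7.
With D in the bass the chord is in third inversion, so the figured bass is 42.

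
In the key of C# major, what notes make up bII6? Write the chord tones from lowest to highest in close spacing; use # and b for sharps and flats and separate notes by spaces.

bII6 is the Neapolitan sixth — a major triad on the lowered second degree, here in its customary first inversion. In C# major that root is D.
So the chord is D-F#-A, a major triad.
With the 6 figure the chord is in first inversion; from the bass F# upward in close position it reads F#-A-D.

F# A D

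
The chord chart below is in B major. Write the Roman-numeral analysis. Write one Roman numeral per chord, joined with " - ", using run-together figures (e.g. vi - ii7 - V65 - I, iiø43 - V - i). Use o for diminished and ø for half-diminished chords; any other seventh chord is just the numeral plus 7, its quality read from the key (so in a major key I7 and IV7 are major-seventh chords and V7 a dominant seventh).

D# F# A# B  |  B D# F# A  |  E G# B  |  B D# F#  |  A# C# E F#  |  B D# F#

D#-F#-A#-B: major seventh chord on B = scale degree 1 → I65.
B-D#-F#-A: chromatic; B is V of IV, so V7/IV.
E-G#-B: major triad on E = scale degree 4 → IV.
B-D#-F#: major triad on B = scale degree 1 → I.
A#-C#-E-F# has root F#, degree 5 in B major, so V65.
B-D#-F#: root B is the tonic; major triad there is I.

I65 - V7/IV - IV - I - V65 - I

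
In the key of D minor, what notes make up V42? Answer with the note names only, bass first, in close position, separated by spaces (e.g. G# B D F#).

G A C# E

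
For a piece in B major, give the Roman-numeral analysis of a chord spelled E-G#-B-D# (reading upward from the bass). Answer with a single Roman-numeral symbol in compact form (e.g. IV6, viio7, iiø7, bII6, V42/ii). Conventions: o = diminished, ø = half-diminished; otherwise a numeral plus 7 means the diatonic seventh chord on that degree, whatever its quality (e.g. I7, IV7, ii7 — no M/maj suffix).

IV7

The pitches E-G#-B-D# form a major seventh chord rooted on E.
In B major, E is the subdominant; the diatonic major seventh chord there is IV7.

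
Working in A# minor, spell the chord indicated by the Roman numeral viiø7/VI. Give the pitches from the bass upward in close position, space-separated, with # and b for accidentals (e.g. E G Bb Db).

viiø7/VI is a secondary leading-tone chord. The target VI is F# in A# minor; the applied chord is rooted a semitone below, on E#.
Building a half-diminished seventh chord on E# gives E#-G#-B-D#.

E# G# B D#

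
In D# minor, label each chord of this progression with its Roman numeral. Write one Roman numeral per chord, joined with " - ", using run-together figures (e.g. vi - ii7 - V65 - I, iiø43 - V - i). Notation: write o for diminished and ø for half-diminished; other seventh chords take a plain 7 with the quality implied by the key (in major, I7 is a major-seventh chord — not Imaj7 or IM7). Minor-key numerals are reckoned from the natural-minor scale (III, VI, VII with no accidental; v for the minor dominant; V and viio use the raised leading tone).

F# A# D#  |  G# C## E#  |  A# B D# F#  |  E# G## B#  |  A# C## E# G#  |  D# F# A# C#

i6 - viio64 - VI42 - V/V - V7 - i7

F#-A#-D#: minor triad on D# = scale degree 1 → i6.
G#-C##-E#: root C## is the leading tone; diminished triad there is viio64.
A#-B-D#-F# has root B, degree 6 in D# minor, so VI42.
E#-G##-B#: a major triad on E#, the applied dominant of V → V/V.
A#-C##-E#-G#: root A# is the dominant; dominant seventh chord there is V7.
D#-F#-A#-C# has root D#, degree 1 in D# minor, so i7.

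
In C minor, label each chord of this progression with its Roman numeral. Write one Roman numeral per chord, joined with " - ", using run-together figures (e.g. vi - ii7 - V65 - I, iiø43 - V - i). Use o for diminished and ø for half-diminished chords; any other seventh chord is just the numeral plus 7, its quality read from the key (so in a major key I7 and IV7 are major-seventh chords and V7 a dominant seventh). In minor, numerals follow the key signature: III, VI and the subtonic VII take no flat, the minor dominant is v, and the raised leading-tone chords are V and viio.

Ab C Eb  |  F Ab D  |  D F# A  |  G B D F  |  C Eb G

VI - iio6 - V/V - V7 - i

Ab-C-Eb: major triad on Ab = scale degree 6 → VI.
F-Ab-D: diminished triad on D = scale degree 2 → iio6.
D-F#-A is the secondary dominant of V (major triad on D): V/V.
G-B-D-F: root G is the dominant; dominant seventh chord there is V7.
C-Eb-G has root C, degree 1 in C minor, so i.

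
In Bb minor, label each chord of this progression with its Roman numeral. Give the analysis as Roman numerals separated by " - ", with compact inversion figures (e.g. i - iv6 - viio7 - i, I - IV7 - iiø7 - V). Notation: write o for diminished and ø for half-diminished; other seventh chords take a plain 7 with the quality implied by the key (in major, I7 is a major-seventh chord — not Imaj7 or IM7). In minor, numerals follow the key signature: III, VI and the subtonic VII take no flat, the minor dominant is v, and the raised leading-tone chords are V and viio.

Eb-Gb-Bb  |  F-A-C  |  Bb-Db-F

Eb-Gb-Bb has root Eb, degree 4 in Bb minor, so iv.
F-A-C: root F is the dominant; major triad there is V.
Bb-Db-F: root Bb is the tonic; minor triad there is i.

iv - V - i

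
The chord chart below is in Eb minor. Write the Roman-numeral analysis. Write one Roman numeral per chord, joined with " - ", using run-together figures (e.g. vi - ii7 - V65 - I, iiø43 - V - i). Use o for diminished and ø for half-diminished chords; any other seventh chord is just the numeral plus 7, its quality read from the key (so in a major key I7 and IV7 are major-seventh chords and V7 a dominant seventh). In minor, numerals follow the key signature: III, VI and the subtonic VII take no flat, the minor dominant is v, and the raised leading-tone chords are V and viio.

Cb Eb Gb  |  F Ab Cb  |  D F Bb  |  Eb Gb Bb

VI - iio - V6 - i

Cb-Eb-Gb: root Cb is the submediant; major triad there is VI.
F-Ab-Cb: root F is the supertonic; diminished triad there is iio.
D-F-Bb has root Bb, degree 5 in Eb minor, so V6.
Eb-Gb-Bb: minor triad on Eb = scale degree 1 → i.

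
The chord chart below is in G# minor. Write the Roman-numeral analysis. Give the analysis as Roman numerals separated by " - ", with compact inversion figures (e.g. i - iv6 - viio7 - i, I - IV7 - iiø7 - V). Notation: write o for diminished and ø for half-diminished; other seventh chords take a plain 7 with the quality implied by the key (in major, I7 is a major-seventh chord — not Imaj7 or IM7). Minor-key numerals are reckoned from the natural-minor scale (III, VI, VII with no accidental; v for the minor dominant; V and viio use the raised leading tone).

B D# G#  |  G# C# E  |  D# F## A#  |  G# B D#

i6 - iv64 - V - i

B-D#-G#: minor triad on G# = scale degree 1 → i6.
G#-C#-E: root C# is the subdominant; minor triad there is iv64.
D#-F##-A#: major triad on D# = scale degree 5 → V.
G#-B-D#: minor triad on G# = scale degree 1 → i.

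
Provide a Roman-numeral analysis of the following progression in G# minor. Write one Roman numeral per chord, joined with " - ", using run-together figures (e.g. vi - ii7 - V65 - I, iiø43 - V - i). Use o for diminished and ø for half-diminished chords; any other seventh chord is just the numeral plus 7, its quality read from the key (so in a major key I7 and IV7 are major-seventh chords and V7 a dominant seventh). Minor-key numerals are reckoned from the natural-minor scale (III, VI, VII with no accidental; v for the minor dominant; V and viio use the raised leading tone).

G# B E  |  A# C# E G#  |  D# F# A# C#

G#-B-E has root E, degree 6 in G# minor, so VI6.
A#-C#-E-G#: half-diminished seventh chord on A# = scale degree 2 → iiø7.
D#-F#-A#-C#: minor seventh chord on D# = scale degree 5 → v7.

VI6 - iiø7 - v7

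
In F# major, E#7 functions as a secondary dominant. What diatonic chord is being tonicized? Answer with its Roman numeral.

The chord is a dominant seventh chord on E#.
A dominant resolves down a perfect fifth: E# → A#. In F# major, A# is scale degree 3, i.e. iii.

iii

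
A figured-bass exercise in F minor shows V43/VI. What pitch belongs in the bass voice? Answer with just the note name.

Eb

The applied chord V43/VI is rooted on Ab: Ab-C-Eb-Gb.
The figure 43 means second inversion — the fifth is in the bass.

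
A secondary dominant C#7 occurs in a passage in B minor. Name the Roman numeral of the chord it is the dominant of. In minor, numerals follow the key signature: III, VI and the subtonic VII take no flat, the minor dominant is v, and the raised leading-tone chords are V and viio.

V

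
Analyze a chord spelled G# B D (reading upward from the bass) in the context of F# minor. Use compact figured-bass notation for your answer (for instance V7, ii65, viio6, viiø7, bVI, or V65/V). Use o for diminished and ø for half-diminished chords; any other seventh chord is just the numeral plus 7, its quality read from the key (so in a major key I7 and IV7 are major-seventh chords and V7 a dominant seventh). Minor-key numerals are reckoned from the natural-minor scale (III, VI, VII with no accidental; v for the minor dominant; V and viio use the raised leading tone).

iio

The pitches G#-B-D form a diminished triad rooted on G#.
G# is scale degree 2 in F# minor, and a diminished triad on that degree is written iio.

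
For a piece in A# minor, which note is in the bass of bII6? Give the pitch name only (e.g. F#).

D#

bII in A# minor has root B; the chord is B-D#-F#.
The figure 6 means first inversion — the third is in the bass.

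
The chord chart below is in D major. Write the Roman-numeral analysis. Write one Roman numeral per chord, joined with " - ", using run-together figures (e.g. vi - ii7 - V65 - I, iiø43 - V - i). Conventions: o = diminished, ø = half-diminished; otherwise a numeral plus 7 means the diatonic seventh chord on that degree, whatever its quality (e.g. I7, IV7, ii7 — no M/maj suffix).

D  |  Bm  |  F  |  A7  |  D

D: major triad on D = scale degree 1 → I.
Bm: minor triad on B = scale degree 6 → vi.
F is non-diatonic — bIII, a mixture chord from D minor.
A7 has root A, degree 5 in D major, so V7.
D has root D, degree 1 in D major, so I.

I - vi - bIII - V7 - I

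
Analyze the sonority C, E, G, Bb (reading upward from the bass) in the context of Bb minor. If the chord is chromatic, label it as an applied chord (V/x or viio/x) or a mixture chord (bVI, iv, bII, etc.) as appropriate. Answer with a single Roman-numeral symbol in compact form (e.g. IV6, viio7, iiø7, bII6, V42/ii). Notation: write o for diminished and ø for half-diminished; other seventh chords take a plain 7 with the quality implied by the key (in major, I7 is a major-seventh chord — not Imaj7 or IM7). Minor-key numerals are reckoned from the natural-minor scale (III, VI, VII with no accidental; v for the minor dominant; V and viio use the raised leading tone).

V7/V

Stacked in thirds the chord is C-E-G-Bb: a dominant seventh chord on C.
C is not a diatonic chord root with this quality in Bb minor, but it lies a perfect fifth above F (V), so the chord functions as an applied dominant of V.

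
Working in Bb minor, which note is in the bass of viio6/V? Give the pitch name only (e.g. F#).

The applied chord viio6/V is rooted on E: E-G-Bb.
The figure 6 means first inversion — the third is in the bass.

G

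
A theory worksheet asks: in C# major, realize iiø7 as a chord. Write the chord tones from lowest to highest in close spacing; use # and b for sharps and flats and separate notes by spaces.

D# F# A C#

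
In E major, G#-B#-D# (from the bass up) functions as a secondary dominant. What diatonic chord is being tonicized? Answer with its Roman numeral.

The chord is a major triad on G#.
A dominant resolves down a perfect fifth: G# → C#. In E major, C# is scale degree 6, i.e. vi.

vi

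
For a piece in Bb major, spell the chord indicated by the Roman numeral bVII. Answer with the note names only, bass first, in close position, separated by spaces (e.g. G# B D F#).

Scale degree 7 in Bb major is A; lowering it a half step gives Ab. bVII is a major triad on the lowered seventh degree (the subtonic), borrowed from the parallel minor.
So the chord is Ab-C-Eb, a major triad.

Ab C Eb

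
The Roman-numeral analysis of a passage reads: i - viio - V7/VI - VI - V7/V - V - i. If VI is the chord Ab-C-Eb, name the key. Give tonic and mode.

C minor

VI is given as Ab-C-Eb — a major triad with root Ab.
If Ab is scale degree 6 and the mode makes that degree carry a major triad, the tonic is C and the mode is minor.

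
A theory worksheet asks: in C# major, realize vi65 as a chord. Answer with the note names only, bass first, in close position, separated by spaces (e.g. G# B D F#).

C# E# G# A#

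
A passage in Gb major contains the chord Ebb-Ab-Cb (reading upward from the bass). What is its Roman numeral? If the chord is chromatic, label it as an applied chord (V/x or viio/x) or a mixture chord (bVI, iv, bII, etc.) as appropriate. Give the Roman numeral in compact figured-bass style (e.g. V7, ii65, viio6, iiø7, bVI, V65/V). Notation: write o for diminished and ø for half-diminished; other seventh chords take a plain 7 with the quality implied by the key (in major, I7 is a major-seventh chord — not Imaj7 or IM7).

Stacked in thirds the chord is Ab-Cb-Ebb: a diminished triad on Ab.
Ab is the second degree of Gb major. This is the diminished supertonic triad, borrowed from the parallel minor.
With Ebb in the bass the chord is in second inversion, so the figured bass is 64.

iio64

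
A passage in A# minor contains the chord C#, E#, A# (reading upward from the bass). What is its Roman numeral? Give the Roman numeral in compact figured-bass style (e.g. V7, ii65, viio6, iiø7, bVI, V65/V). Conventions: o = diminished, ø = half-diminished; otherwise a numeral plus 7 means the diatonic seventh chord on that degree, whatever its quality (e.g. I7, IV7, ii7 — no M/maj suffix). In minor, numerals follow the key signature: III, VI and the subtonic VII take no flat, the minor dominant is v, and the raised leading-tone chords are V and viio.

The pitches A#-C#-E# form a minor triad rooted on A#.
In A# minor, A# is the tonic; the diatonic minor triad there is i.
With C# in the bass the chord is in first inversion, so the figured bass is 6.

i6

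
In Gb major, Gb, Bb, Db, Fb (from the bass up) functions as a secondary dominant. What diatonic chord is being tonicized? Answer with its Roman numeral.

The chord is a dominant seventh chord on Gb.
A dominant resolves down a perfect fifth: Gb → Cb. In Gb major, Cb is scale degree 4, i.e. IV.

IV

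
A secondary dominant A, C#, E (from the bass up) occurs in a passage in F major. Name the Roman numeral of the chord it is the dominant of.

The chord is a major triad on A.
A dominant resolves down a perfect fifth: A → D. In F major, D is scale degree 6, i.e. vi.

vi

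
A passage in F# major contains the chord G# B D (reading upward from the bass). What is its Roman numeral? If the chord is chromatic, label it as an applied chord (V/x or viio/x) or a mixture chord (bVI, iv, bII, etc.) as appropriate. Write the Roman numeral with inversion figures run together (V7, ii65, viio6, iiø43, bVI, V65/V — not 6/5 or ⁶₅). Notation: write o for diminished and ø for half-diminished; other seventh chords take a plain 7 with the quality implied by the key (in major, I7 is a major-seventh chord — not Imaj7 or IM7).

iio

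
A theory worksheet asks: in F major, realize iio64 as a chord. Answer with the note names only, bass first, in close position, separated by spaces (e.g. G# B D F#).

iio64 is the diminished supertonic triad, borrowed from the parallel minor. In F major that root is G.
So the chord is G-Bb-Db, a diminished triad.
With the 64 figure the chord is in second inversion; from the bass Db upward in close position it reads Db-G-Bb.

Db G Bb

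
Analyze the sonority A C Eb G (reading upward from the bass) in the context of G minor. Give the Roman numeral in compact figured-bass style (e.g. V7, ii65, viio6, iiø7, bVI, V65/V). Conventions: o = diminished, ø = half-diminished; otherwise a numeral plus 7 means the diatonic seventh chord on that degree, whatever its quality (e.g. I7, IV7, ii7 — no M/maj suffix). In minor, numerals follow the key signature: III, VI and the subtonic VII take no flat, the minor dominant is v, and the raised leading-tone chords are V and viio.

The pitches A-C-Eb-G form a half-diminished seventh chord rooted on A.
A is scale degree 2 in G minor, and a half-diminished seventh chord on that degree is written iiø7.

iiø7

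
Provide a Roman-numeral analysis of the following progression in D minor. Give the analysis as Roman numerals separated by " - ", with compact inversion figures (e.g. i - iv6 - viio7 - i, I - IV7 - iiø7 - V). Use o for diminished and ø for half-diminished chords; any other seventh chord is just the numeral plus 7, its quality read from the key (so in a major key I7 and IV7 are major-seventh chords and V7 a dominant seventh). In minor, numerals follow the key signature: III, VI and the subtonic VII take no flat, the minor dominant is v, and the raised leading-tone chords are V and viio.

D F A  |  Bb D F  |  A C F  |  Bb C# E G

i - VI - III6 - viio42

D-F-A has root D, degree 1 in D minor, so i.
Bb-D-F has root Bb, degree 6 in D minor, so VI.
A-C-F: root F is the mediant; major triad there is III6.
Bb-C#-E-G: root C# is the leading tone; fully diminished seventh chord there is viio42.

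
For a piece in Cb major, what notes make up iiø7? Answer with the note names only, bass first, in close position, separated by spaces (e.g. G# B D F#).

Db Fb Abb Cb

iiø7 is the half-diminished supertonic seventh, borrowed from the parallel minor. In Cb major that root is Db.
So the chord is Db-Fb-Abb-Cb, a half-diminished seventh chord.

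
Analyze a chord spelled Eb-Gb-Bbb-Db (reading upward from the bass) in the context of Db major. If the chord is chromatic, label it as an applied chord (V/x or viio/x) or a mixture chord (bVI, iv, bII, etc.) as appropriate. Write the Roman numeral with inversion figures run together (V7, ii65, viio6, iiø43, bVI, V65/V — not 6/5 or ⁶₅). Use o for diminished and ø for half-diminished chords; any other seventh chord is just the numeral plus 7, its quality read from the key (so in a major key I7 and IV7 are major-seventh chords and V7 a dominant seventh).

iiø7

The pitches Eb-Gb-Bbb-Db form a half-diminished seventh chord rooted on Eb.
Eb is the second degree of Db major. This is the half-diminished supertonic seventh, borrowed from the parallel minor.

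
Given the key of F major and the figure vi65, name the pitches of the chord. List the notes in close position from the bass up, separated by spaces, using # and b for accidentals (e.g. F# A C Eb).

The numeral's case and figure indicate a minor seventh chord. In F major its root, the submediant, is D.
That chord is spelled D-F-A-C.
The figured bass 65 indicates first inversion, placing the third (F) in the bass: F-A-C-D.

F A C D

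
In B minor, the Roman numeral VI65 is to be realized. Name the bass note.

VI in B minor has root G; the chord is G-B-D-F#.
The figure 65 means first inversion — the third is in the bass.

B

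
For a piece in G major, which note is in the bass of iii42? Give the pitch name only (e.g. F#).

iii in G major has root B; the chord is B-D-F#-A.
The figure 42 means third inversion — the seventh is in the bass.

A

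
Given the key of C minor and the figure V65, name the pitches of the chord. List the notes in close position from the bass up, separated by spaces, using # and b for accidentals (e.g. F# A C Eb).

B D F G

In C minor, the fifth degree is G. The dominant is major (leading tone raised), so V is a dominant seventh chord.
That chord is spelled G-B-D-F.
The figured bass 65 indicates first inversion, placing the third (B) in the bass: B-D-F-G.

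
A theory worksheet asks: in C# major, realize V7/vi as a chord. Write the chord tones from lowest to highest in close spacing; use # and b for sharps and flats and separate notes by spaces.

E# G## B# D#

V7/vi is a secondary dominant — the dominant seventh of vi. vi in C# major is A#, so the applied chord's root is E#, a perfect fifth above.
Building a dominant seventh chord on E# gives E#-G##-B#-D#.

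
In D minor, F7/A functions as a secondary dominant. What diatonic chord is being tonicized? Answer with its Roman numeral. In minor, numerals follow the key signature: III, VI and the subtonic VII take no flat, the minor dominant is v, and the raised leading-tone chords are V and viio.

VI

The chord is a dominant seventh chord on F.
A dominant resolves down a perfect fifth: F → Bb. In D minor, Bb is scale degree 6, i.e. VI.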